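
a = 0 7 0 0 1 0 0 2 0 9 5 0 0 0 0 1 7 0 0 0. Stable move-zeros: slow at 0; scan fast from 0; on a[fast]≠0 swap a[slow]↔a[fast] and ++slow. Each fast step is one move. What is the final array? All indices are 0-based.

[7, 1, 2, 9, 5, 1, 7, 0, 0, 0, 0, 0, 0, 0, 0, 0, 0, 0, 0, 0]

(s=0,f=0) a[fast]=0 → fast++
(s=0,f=1) a[fast]=7≠0 swap→a[0]=7 → slow++,fast++
(s=1,f=2) a[fast]=0 → fast++
(s=1,f=3) a[fast]=0 → fast++
(s=1,f=4) a[fast]=1≠0 swap→a[1]=1 → slow++,fast++
(s=2,f=5) a[fast]=0 → fast++
(s=2,f=6) a[fast]=0 → fast++
(s=2,f=7) a[fast]=2≠0 swap→a[2]=2 → slow++,fast++
(s=3,f=8) a[fast]=0 → fast++
(s=3,f=9) a[fast]=9≠0 swap→a[3]=9 → slow++,fast++
(s=4,f=10) a[fast]=5≠0 swap→a[4]=5 → slow++,fast++
(s=5,f=11) a[fast]=0 → fast++
(s=5,f=12) a[fast]=0 → fast++
(s=5,f=13) a[fast]=0 → fast++
(s=5,f=14) a[fast]=0 → fast++
(s=5,f=15) a[fast]=1≠0 swap→a[5]=1 → slow++,fast++
(s=6,f=16) a[fast]=7≠0 swap→a[6]=7 → slow++,fast++
(s=7,f=17) a[fast]=0 → fast++
(s=7,f=18) a[fast]=0 → fast++
(s=7,f=19) a[fast]=0 → fast++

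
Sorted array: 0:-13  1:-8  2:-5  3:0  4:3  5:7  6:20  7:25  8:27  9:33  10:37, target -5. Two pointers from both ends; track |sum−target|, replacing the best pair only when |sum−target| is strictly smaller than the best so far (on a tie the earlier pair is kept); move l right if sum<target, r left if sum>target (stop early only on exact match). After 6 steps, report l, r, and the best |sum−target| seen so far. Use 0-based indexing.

l=0 r=10: -13+37=24 d=29 *, r--
l=0 r=9: -13+33=20 d=25 *, r--
l=0 r=8: -13+27=14 d=19 *, r--
l=0 r=7: -13+25=12 d=17 *, r--
l=0 r=6: -13+20=7 d=12 *, r--
l=0 r=5: -13+7=-6 d=1 *, l++

l=1, r=5, best |Δ|=1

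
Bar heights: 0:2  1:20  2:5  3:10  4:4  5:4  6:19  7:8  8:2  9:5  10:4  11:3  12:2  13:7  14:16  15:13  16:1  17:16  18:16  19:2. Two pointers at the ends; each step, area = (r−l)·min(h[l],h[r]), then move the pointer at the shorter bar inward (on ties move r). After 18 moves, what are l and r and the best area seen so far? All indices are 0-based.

[0,19] min(2,2)*19=38 best=38 * → r--
[0,18] min(2,16)*18=36 best=38 → l++
[1,18] min(20,16)*17=272 best=272 * → r--
[1,17] min(20,16)*16=256 best=272 → r--
[1,16] min(20,1)*15=15 best=272 → r--
[1,15] min(20,13)*14=182 best=272 → r--
[1,14] min(20,16)*13=208 best=272 → r--
[1,13] min(20,7)*12=84 best=272 → r--
[1,12] min(20,2)*11=22 best=272 → r--
[1,11] min(20,3)*10=30 best=272 → r--
[1,10] min(20,4)*9=36 best=272 → r--
[1,9] min(20,5)*8=40 best=272 → r--
[1,8] min(20,2)*7=14 best=272 → r--
[1,7] min(20,8)*6=48 best=272 → r--
[1,6] min(20,19)*5=95 best=272 → r--
[1,5] min(20,4)*4=16 best=272 → r--
[1,4] min(20,4)*3=12 best=272 → r--
[1,3] min(20,10)*2=20 best=272 → r--

l=1, r=2, best area=272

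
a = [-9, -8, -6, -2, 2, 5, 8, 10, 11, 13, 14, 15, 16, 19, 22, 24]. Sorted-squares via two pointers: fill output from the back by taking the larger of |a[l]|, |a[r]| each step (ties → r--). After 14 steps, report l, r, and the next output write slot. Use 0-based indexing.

l=3, r=4, next write slot=1

l=0 r=15: |-9|<=|24| out[15]=576, r--
l=0 r=14: |-9|<=|22| out[14]=484, r--
l=0 r=13: |-9|<=|19| out[13]=361, r--
l=0 r=12: |-9|<=|16| out[12]=256, r--
l=0 r=11: |-9|<=|15| out[11]=225, r--
l=0 r=10: |-9|<=|14| out[10]=196, r--
l=0 r=9: |-9|<=|13| out[9]=169, r--
l=0 r=8: |-9|<=|11| out[8]=121, r--
l=0 r=7: |-9|<=|10| out[7]=100, r--
l=0 r=6: |-9|>|8| out[6]=81, l++
l=1 r=6: |-8|<=|8| out[5]=64, r--
l=1 r=5: |-8|>|5| out[4]=64, l++
l=2 r=5: |-6|>|5| out[3]=36, l++
l=3 r=5: |-2|<=|5| out[2]=25, r--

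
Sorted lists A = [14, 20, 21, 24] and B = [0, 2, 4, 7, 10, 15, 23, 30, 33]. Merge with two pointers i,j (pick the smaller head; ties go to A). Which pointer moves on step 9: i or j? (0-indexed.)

i

i=0 j=0: A[i]=14>B[j]=0 take 0, j++
i=0 j=1: A[i]=14>B[j]=2 take 2, j++
i=0 j=2: A[i]=14>B[j]=4 take 4, j++
i=0 j=3: A[i]=14>B[j]=7 take 7, j++
i=0 j=4: A[i]=14>B[j]=10 take 10, j++
i=0 j=5: A[i]=14<=B[j]=15 take 14, i++
i=1 j=5: A[i]=20>B[j]=15 take 15, j++
i=1 j=6: A[i]=20<=B[j]=23 take 20, i++
i=2 j=6: A[i]=21<=B[j]=23 take 21, i++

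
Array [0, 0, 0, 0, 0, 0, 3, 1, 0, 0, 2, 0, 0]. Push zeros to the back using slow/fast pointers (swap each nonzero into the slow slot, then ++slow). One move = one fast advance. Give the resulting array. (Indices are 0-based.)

(s=0,f=0) a[fast]=0 → fast++
(s=0,f=1) a[fast]=0 → fast++
(s=0,f=2) a[fast]=0 → fast++
(s=0,f=3) a[fast]=0 → fast++
(s=0,f=4) a[fast]=0 → fast++
(s=0,f=5) a[fast]=0 → fast++
(s=0,f=6) a[fast]=3≠0 swap→a[0]=3 → slow++,fast++
(s=1,f=7) a[fast]=1≠0 swap→a[1]=1 → slow++,fast++
(s=2,f=8) a[fast]=0 → fast++
(s=2,f=9) a[fast]=0 → fast++
(s=2,f=10) a[fast]=2≠0 swap→a[2]=2 → slow++,fast++
(s=3,f=11) a[fast]=0 → fast++
(s=3,f=12) a[fast]=0 → fast++

[3, 1, 2, 0, 0, 0, 0, 0, 0, 0, 0, 0, 0]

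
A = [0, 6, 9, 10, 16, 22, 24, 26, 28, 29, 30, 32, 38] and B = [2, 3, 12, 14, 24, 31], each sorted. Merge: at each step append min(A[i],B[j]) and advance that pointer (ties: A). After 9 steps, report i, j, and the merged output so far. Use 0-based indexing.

i=5, j=4, merged so far=[0, 2, 3, 6, 9, 10, 12, 14, 16]

i=0 j=0: A[i]=0<=B[j]=2 take 0, i++
i=1 j=0: A[i]=6>B[j]=2 take 2, j++
i=1 j=1: A[i]=6>B[j]=3 take 3, j++
i=1 j=2: A[i]=6<=B[j]=12 take 6, i++
i=2 j=2: A[i]=9<=B[j]=12 take 9, i++
i=3 j=2: A[i]=10<=B[j]=12 take 10, i++
i=4 j=2: A[i]=16>B[j]=12 take 12, j++
i=4 j=3: A[i]=16>B[j]=14 take 14, j++
i=4 j=4: A[i]=16<=B[j]=24 take 16, i++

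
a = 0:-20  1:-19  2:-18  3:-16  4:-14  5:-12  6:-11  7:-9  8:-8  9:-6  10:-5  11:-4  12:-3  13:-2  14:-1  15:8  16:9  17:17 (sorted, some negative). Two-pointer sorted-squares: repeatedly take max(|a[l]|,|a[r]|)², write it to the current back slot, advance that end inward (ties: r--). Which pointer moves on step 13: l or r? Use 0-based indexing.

l

l=0 r=17: |-20|>|17| out[17]=400, l++
l=1 r=17: |-19|>|17| out[16]=361, l++
l=2 r=17: |-18|>|17| out[15]=324, l++
l=3 r=17: |-16|<=|17| out[14]=289, r--
l=3 r=16: |-16|>|9| out[13]=256, l++
l=4 r=16: |-14|>|9| out[12]=196, l++
l=5 r=16: |-12|>|9| out[11]=144, l++
l=6 r=16: |-11|>|9| out[10]=121, l++
l=7 r=16: |-9|<=|9| out[9]=81, r--
l=7 r=15: |-9|>|8| out[8]=81, l++
l=8 r=15: |-8|<=|8| out[7]=64, r--
l=8 r=14: |-8|>|-1| out[6]=64, l++
l=9 r=14: |-6|>|-1| out[5]=36, l++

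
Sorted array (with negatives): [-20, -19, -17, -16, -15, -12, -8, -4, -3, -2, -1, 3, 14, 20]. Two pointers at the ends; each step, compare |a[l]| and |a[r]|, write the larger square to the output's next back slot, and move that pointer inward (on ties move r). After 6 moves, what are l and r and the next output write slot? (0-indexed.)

l=0 r=13: |-20|<=|20| out[13]=400, r--
l=0 r=12: |-20|>|14| out[12]=400, l++
l=1 r=12: |-19|>|14| out[11]=361, l++
l=2 r=12: |-17|>|14| out[10]=289, l++
l=3 r=12: |-16|>|14| out[9]=256, l++
l=4 r=12: |-15|>|14| out[8]=225, l++

l=5, r=12, next write slot=7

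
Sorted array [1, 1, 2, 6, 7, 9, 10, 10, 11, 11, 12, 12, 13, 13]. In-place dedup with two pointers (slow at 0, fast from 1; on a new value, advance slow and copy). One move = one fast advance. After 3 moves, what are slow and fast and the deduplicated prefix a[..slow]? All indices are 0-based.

(s=0,f=1) a[fast]=1=a[slow] dup → fast++
(s=0,f=2) a[fast]=2≠a[slow]=1 write a[1]=2 → slow++,fast++
(s=1,f=3) a[fast]=6≠a[slow]=2 write a[2]=6 → slow++,fast++

slow=2, fast=4, prefix=[1, 2, 6]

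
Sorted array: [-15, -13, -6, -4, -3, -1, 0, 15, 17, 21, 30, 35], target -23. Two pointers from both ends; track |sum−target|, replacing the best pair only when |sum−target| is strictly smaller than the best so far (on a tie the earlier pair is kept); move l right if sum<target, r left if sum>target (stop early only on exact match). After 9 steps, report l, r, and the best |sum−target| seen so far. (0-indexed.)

l=0 r=11: -15+35=20 d=43 *, r--
l=0 r=10: -15+30=15 d=38 *, r--
l=0 r=9: -15+21=6 d=29 *, r--
l=0 r=8: -15+17=2 d=25 *, r--
l=0 r=7: -15+15=0 d=23 *, r--
l=0 r=6: -15+0=-15 d=8 *, r--
l=0 r=5: -15+-1=-16 d=7 *, r--
l=0 r=4: -15+-3=-18 d=5 *, r--
l=0 r=3: -15+-4=-19 d=4 *, r--

l=0, r=2, best |Δ|=4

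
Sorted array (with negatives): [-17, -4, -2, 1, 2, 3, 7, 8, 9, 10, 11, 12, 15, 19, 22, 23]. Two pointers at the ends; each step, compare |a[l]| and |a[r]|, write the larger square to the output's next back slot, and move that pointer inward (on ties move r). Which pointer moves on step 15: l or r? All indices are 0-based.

l

[0,15] |-17|<=|23| out[15]=529 → r--
[0,14] |-17|<=|22| out[14]=484 → r--
[0,13] |-17|<=|19| out[13]=361 → r--
[0,12] |-17|>|15| out[12]=289 → l++
[1,12] |-4|<=|15| out[11]=225 → r--
[1,11] |-4|<=|12| out[10]=144 → r--
[1,10] |-4|<=|11| out[9]=121 → r--
[1,9] |-4|<=|10| out[8]=100 → r--
[1,8] |-4|<=|9| out[7]=81 → r--
[1,7] |-4|<=|8| out[6]=64 → r--
[1,6] |-4|<=|7| out[5]=49 → r--
[1,5] |-4|>|3| out[4]=16 → l++
[2,5] |-2|<=|3| out[3]=9 → r--
[2,4] |-2|<=|2| out[2]=4 → r--
[2,3] |-2|>|1| out[1]=4 → l++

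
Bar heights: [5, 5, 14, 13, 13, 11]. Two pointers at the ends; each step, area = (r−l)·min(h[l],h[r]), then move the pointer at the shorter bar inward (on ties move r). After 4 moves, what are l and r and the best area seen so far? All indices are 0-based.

l=2, r=3, best area=33

l=0 r=5: min(5,11)*5=25 best=25 *, l++
l=1 r=5: min(5,11)*4=20 best=25, l++
l=2 r=5: min(14,11)*3=33 best=33 *, r--
l=2 r=4: min(14,13)*2=26 best=33, r--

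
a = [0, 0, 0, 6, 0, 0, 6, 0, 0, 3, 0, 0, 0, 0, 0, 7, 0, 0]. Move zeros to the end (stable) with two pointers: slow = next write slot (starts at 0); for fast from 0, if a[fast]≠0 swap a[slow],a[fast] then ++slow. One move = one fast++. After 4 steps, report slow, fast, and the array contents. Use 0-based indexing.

slow=0 fast=0: a[fast]=0, fast++
slow=0 fast=1: a[fast]=0, fast++
slow=0 fast=2: a[fast]=0, fast++
slow=0 fast=3: a[fast]=6≠0 swap→a[0]=6, slow++,fast++

slow=1, fast=4, a=[6, 0, 0, 0, 0, 0, 6, 0, 0, 3, 0, 0, 0, 0, 0, 7, 0, 0]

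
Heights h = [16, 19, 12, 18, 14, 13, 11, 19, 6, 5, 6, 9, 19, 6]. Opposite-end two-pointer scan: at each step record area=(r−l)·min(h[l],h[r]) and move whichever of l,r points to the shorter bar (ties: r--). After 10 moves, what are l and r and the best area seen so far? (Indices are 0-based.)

l=1, r=4, best area=209

l=0 r=13: min(16,6)*13=78 best=78 *, r--
l=0 r=12: min(16,19)*12=192 best=192 *, l++
l=1 r=12: min(19,19)*11=209 best=209 *, r--
l=1 r=11: min(19,9)*10=90 best=209, r--
l=1 r=10: min(19,6)*9=54 best=209, r--
l=1 r=9: min(19,5)*8=40 best=209, r--
l=1 r=8: min(19,6)*7=42 best=209, r--
l=1 r=7: min(19,19)*6=114 best=209, r--
l=1 r=6: min(19,11)*5=55 best=209, r--
l=1 r=5: min(19,13)*4=52 best=209, r--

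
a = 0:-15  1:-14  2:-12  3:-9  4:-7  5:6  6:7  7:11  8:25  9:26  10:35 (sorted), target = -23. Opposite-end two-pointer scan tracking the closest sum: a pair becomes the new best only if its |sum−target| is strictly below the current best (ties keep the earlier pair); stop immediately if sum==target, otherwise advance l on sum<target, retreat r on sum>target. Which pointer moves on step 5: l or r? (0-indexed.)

[0,10] -15+35=20 d=43 * → r--
[0,9] -15+26=11 d=34 * → r--
[0,8] -15+25=10 d=33 * → r--
[0,7] -15+11=-4 d=19 * → r--
[0,6] -15+7=-8 d=15 * → r--

r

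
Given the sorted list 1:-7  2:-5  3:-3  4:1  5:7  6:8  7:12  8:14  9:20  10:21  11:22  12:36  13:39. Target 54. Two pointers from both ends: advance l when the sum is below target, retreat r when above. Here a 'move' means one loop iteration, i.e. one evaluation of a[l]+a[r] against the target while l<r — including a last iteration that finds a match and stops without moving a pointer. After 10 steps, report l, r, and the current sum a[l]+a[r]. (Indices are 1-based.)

l=9, r=11, sum=42

[1,13] -7+39=32 <54 → l++
[2,13] -5+39=34 <54 → l++
[3,13] -3+39=36 <54 → l++
[4,13] 1+39=40 <54 → l++
[5,13] 7+39=46 <54 → l++
[6,13] 8+39=47 <54 → l++
[7,13] 12+39=51 <54 → l++
[8,13] 14+39=53 <54 → l++
[9,13] 20+39=59 >54 → r--
[9,12] 20+36=56 >54 → r--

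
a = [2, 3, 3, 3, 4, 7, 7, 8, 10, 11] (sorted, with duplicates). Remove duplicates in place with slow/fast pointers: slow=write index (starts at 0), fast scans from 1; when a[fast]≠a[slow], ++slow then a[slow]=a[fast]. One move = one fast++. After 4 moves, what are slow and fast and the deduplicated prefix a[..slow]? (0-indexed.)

slow=2, fast=5, prefix=[2, 3, 4]

(s=0,f=1) a[fast]=3≠a[slow]=2 write a[1]=3 → slow++,fast++
(s=1,f=2) a[fast]=3=a[slow] dup → fast++
(s=1,f=3) a[fast]=3=a[slow] dup → fast++
(s=1,f=4) a[fast]=4≠a[slow]=3 write a[2]=4 → slow++,fast++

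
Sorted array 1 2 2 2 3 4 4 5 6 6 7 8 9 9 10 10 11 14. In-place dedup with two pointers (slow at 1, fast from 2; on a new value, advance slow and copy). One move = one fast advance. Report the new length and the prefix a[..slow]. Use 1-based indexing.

length 12; prefix = [1, 2, 3, 4, 5, 6, 7, 8, 9, 10, 11, 14]

slow=1 fast=2: a[fast]=2≠a[slow]=1 write a[2]=2, slow++,fast++
slow=2 fast=3: a[fast]=2=a[slow] dup, fast++
slow=2 fast=4: a[fast]=2=a[slow] dup, fast++
slow=2 fast=5: a[fast]=3≠a[slow]=2 write a[3]=3, slow++,fast++
slow=3 fast=6: a[fast]=4≠a[slow]=3 write a[4]=4, slow++,fast++
slow=4 fast=7: a[fast]=4=a[slow] dup, fast++
slow=4 fast=8: a[fast]=5≠a[slow]=4 write a[5]=5, slow++,fast++
slow=5 fast=9: a[fast]=6≠a[slow]=5 write a[6]=6, slow++,fast++
slow=6 fast=10: a[fast]=6=a[slow] dup, fast++
slow=6 fast=11: a[fast]=7≠a[slow]=6 write a[7]=7, slow++,fast++
slow=7 fast=12: a[fast]=8≠a[slow]=7 write a[8]=8, slow++,fast++
slow=8 fast=13: a[fast]=9≠a[slow]=8 write a[9]=9, slow++,fast++
slow=9 fast=14: a[fast]=9=a[slow] dup, fast++
slow=9 fast=15: a[fast]=10≠a[slow]=9 write a[10]=10, slow++,fast++
slow=10 fast=16: a[fast]=10=a[slow] dup, fast++
slow=10 fast=17: a[fast]=11≠a[slow]=10 write a[11]=11, slow++,fast++
slow=11 fast=18: a[fast]=14≠a[slow]=11 write a[12]=14, slow++,fast++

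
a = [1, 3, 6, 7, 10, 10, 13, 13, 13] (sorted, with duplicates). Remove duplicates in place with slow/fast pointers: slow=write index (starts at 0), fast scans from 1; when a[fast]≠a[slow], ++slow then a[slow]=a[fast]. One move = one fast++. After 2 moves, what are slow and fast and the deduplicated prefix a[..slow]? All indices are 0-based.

(s=0,f=1) a[fast]=3≠a[slow]=1 write a[1]=3 → slow++,fast++
(s=1,f=2) a[fast]=6≠a[slow]=3 write a[2]=6 → slow++,fast++

slow=2, fast=3, prefix=[1, 3, 6]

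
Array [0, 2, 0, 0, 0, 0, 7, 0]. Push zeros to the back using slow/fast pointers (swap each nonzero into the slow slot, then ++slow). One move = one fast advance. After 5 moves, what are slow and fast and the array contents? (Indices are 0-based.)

slow=1, fast=5, a=[2, 0, 0, 0, 0, 0, 7, 0]

slow=0 fast=0: a[fast]=0, fast++
slow=0 fast=1: a[fast]=2≠0 swap→a[0]=2, slow++,fast++
slow=1 fast=2: a[fast]=0, fast++
slow=1 fast=3: a[fast]=0, fast++
slow=1 fast=4: a[fast]=0, fast++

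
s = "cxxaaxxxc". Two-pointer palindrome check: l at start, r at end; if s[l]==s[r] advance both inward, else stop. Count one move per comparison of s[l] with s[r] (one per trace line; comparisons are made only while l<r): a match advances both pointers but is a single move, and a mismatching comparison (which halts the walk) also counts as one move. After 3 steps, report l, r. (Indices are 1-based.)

[1,9] 'c'=='c' → l++,r--
[2,8] 'x'=='x' → l++,r--
[3,7] 'x'=='x' → l++,r--

l=4, r=6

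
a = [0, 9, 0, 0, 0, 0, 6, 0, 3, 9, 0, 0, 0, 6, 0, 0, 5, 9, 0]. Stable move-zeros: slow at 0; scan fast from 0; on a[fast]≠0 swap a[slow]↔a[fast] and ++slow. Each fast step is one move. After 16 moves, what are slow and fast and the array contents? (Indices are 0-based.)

slow=5, fast=16, a=[9, 6, 3, 9, 6, 0, 0, 0, 0, 0, 0, 0, 0, 0, 0, 0, 5, 9, 0]

slow=0 fast=0: a[fast]=0, fast++
slow=0 fast=1: a[fast]=9≠0 swap→a[0]=9, slow++,fast++
slow=1 fast=2: a[fast]=0, fast++
slow=1 fast=3: a[fast]=0, fast++
slow=1 fast=4: a[fast]=0, fast++
slow=1 fast=5: a[fast]=0, fast++
slow=1 fast=6: a[fast]=6≠0 swap→a[1]=6, slow++,fast++
slow=2 fast=7: a[fast]=0, fast++
slow=2 fast=8: a[fast]=3≠0 swap→a[2]=3, slow++,fast++
slow=3 fast=9: a[fast]=9≠0 swap→a[3]=9, slow++,fast++
slow=4 fast=10: a[fast]=0, fast++
slow=4 fast=11: a[fast]=0, fast++
slow=4 fast=12: a[fast]=0, fast++
slow=4 fast=13: a[fast]=6≠0 swap→a[4]=6, slow++,fast++
slow=5 fast=14: a[fast]=0, fast++
slow=5 fast=15: a[fast]=0, fast++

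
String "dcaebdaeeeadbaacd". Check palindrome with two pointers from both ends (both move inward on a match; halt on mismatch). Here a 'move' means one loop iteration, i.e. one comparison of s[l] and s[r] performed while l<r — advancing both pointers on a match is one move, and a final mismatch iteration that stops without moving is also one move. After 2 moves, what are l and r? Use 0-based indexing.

l=0 r=16: 'd'=='d', l++,r--
l=1 r=15: 'c'=='c', l++,r--

l=2, r=14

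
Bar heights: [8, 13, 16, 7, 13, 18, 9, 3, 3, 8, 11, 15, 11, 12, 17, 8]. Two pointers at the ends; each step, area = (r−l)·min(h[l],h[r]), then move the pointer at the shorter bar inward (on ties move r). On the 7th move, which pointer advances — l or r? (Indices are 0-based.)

r

l=0 r=15: min(8,8)*15=120 best=120 *, r--
l=0 r=14: min(8,17)*14=112 best=120, l++
l=1 r=14: min(13,17)*13=169 best=169 *, l++
l=2 r=14: min(16,17)*12=192 best=192 *, l++
l=3 r=14: min(7,17)*11=77 best=192, l++
l=4 r=14: min(13,17)*10=130 best=192, l++
l=5 r=14: min(18,17)*9=153 best=192, r--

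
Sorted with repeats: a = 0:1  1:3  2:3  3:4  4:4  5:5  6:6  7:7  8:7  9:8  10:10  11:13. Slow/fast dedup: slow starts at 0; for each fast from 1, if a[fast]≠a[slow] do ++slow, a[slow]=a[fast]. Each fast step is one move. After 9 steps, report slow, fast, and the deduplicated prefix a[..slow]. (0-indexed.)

slow=6, fast=10, prefix=[1, 3, 4, 5, 6, 7, 8]

(s=0,f=1) a[fast]=3≠a[slow]=1 write a[1]=3 → slow++,fast++
(s=1,f=2) a[fast]=3=a[slow] dup → fast++
(s=1,f=3) a[fast]=4≠a[slow]=3 write a[2]=4 → slow++,fast++
(s=2,f=4) a[fast]=4=a[slow] dup → fast++
(s=2,f=5) a[fast]=5≠a[slow]=4 write a[3]=5 → slow++,fast++
(s=3,f=6) a[fast]=6≠a[slow]=5 write a[4]=6 → slow++,fast++
(s=4,f=7) a[fast]=7≠a[slow]=6 write a[5]=7 → slow++,fast++
(s=5,f=8) a[fast]=7=a[slow] dup → fast++
(s=5,f=9) a[fast]=8≠a[slow]=7 write a[6]=8 → slow++,fast++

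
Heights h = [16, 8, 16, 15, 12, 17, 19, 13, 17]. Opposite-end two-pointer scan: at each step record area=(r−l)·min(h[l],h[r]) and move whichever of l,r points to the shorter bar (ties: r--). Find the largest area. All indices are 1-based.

l=1 r=9: min(16,17)*8=128 best=128 *, l++
l=2 r=9: min(8,17)*7=56 best=128, l++
l=3 r=9: min(16,17)*6=96 best=128, l++
l=4 r=9: min(15,17)*5=75 best=128, l++
l=5 r=9: min(12,17)*4=48 best=128, l++
l=6 r=9: min(17,17)*3=51 best=128, r--
l=6 r=8: min(17,13)*2=26 best=128, r--
l=6 r=7: min(17,19)*1=17 best=128, l++

max area = 128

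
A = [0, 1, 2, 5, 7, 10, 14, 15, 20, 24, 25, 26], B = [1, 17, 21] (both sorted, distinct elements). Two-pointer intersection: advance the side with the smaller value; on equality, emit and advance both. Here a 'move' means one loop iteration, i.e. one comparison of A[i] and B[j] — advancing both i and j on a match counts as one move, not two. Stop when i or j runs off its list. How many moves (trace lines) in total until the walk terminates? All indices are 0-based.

i=0 j=0: 0<1, i++
i=1 j=0: 1==1 emit, i++,j++
i=2 j=1: 2<17, i++
i=3 j=1: 5<17, i++
i=4 j=1: 7<17, i++
i=5 j=1: 10<17, i++
i=6 j=1: 14<17, i++
i=7 j=1: 15<17, i++
i=8 j=1: 20>17, j++
i=8 j=2: 20<21, i++
i=9 j=2: 24>21, j++

11 moves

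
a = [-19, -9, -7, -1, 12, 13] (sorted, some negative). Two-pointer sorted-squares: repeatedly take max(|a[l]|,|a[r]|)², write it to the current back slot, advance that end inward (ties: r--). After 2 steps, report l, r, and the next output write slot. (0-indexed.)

l=0 r=5: |-19|>|13| out[5]=361, l++
l=1 r=5: |-9|<=|13| out[4]=169, r--

l=1, r=4, next write slot=3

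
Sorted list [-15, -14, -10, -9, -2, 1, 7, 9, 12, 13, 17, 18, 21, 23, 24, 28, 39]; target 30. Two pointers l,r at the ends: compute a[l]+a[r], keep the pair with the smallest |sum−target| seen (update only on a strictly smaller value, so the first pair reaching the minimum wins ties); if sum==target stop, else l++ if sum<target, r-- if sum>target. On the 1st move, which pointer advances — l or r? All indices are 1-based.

l

[1,17] -15+39=24 d=6 * → l++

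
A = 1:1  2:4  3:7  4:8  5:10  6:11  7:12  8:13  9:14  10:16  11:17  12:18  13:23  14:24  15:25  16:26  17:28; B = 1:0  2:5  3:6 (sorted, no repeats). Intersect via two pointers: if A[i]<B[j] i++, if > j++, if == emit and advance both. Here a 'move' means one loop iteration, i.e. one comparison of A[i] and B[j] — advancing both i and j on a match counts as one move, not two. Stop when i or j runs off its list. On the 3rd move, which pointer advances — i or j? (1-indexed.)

i=1 j=1: 1>0, j++
i=1 j=2: 1<5, i++
i=2 j=2: 4<5, i++

i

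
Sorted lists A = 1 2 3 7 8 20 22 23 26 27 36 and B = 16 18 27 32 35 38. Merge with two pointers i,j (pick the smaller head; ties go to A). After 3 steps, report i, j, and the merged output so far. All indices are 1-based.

[i=1,j=1] A[i]=1<=B[j]=16 take 1 → i++
[i=2,j=1] A[i]=2<=B[j]=16 take 2 → i++
[i=3,j=1] A[i]=3<=B[j]=16 take 3 → i++

i=4, j=1, merged so far=[1, 2, 3]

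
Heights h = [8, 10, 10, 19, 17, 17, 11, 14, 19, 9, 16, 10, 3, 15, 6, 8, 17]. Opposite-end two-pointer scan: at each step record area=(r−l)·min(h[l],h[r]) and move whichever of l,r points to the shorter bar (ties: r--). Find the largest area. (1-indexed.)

[1,17] min(8,17)*16=128 best=128 * → l++
[2,17] min(10,17)*15=150 best=150 * → l++
[3,17] min(10,17)*14=140 best=150 → l++
[4,17] min(19,17)*13=221 best=221 * → r--
[4,16] min(19,8)*12=96 best=221 → r--
[4,15] min(19,6)*11=66 best=221 → r--
[4,14] min(19,15)*10=150 best=221 → r--
[4,13] min(19,3)*9=27 best=221 → r--
[4,12] min(19,10)*8=80 best=221 → r--
[4,11] min(19,16)*7=112 best=221 → r--
[4,10] min(19,9)*6=54 best=221 → r--
[4,9] min(19,19)*5=95 best=221 → r--
[4,8] min(19,14)*4=56 best=221 → r--
[4,7] min(19,11)*3=33 best=221 → r--
[4,6] min(19,17)*2=34 best=221 → r--
[4,5] min(19,17)*1=17 best=221 → r--

max area = 221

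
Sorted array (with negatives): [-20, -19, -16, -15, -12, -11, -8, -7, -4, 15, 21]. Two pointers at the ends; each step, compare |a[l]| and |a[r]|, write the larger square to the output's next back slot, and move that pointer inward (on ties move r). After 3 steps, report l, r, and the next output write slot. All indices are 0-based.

l=2, r=9, next write slot=7

[0,10] |-20|<=|21| out[10]=441 → r--
[0,9] |-20|>|15| out[9]=400 → l++
[1,9] |-19|>|15| out[8]=361 → l++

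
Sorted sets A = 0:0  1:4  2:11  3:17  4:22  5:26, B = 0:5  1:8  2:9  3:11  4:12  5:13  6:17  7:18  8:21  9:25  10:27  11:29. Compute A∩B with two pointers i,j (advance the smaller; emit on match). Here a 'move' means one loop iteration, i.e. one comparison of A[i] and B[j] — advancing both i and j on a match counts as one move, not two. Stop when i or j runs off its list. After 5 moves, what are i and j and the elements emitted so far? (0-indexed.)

i=0 j=0: 0<5, i++
i=1 j=0: 4<5, i++
i=2 j=0: 11>5, j++
i=2 j=1: 11>8, j++
i=2 j=2: 11>9, j++

i=2, j=3, emitted=[]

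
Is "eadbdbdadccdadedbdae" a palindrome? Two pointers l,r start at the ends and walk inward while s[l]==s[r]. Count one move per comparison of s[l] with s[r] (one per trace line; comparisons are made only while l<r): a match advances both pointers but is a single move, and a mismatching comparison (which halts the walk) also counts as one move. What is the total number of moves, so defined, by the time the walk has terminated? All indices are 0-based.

l=0 r=19: 'e'=='e', l++,r--
l=1 r=18: 'a'=='a', l++,r--
l=2 r=17: 'd'=='d', l++,r--
l=3 r=16: 'b'=='b', l++,r--
l=4 r=15: 'd'=='d', l++,r--
l=5 r=14: 'b'!='e', stop

6 moves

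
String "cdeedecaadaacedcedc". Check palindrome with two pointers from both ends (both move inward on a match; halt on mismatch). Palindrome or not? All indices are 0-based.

[0,18] 'c'=='c' → l++,r--
[1,17] 'd'=='d' → l++,r--
[2,16] 'e'=='e' → l++,r--
[3,15] 'e'!='c' → stop

not a palindrome (mismatch at 3,15)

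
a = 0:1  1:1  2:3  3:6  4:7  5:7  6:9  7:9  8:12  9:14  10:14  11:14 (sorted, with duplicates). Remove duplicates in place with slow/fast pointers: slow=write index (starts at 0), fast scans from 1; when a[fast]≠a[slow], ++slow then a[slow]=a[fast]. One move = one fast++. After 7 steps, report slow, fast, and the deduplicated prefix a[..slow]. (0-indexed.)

slow=4, fast=8, prefix=[1, 3, 6, 7, 9]

slow=0 fast=1: a[fast]=1=a[slow] dup, fast++
slow=0 fast=2: a[fast]=3≠a[slow]=1 write a[1]=3, slow++,fast++
slow=1 fast=3: a[fast]=6≠a[slow]=3 write a[2]=6, slow++,fast++
slow=2 fast=4: a[fast]=7≠a[slow]=6 write a[3]=7, slow++,fast++
slow=3 fast=5: a[fast]=7=a[slow] dup, fast++
slow=3 fast=6: a[fast]=9≠a[slow]=7 write a[4]=9, slow++,fast++
slow=4 fast=7: a[fast]=9=a[slow] dup, fast++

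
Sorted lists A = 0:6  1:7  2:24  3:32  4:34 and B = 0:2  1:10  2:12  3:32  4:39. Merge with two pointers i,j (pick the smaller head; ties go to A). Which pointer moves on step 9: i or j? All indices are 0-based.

i

i=0 j=0: A[i]=6>B[j]=2 take 2, j++
i=0 j=1: A[i]=6<=B[j]=10 take 6, i++
i=1 j=1: A[i]=7<=B[j]=10 take 7, i++
i=2 j=1: A[i]=24>B[j]=10 take 10, j++
i=2 j=2: A[i]=24>B[j]=12 take 12, j++
i=2 j=3: A[i]=24<=B[j]=32 take 24, i++
i=3 j=3: A[i]=32<=B[j]=32 take 32, i++
i=4 j=3: A[i]=34>B[j]=32 take 32, j++
i=4 j=4: A[i]=34<=B[j]=39 take 34, i++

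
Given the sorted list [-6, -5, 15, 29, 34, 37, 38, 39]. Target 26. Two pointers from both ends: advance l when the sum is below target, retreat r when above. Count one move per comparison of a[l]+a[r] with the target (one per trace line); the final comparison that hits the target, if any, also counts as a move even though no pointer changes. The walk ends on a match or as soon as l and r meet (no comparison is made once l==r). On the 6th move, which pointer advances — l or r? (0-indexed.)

l

l=0 r=7: -6+39=33 >26, r--
l=0 r=6: -6+38=32 >26, r--
l=0 r=5: -6+37=31 >26, r--
l=0 r=4: -6+34=28 >26, r--
l=0 r=3: -6+29=23 <26, l++
l=1 r=3: -5+29=24 <26, l++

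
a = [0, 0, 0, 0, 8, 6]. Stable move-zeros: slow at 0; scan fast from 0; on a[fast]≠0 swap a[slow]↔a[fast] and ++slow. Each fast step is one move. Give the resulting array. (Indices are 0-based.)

[8, 6, 0, 0, 0, 0]

slow=0 fast=0: a[fast]=0, fast++
slow=0 fast=1: a[fast]=0, fast++
slow=0 fast=2: a[fast]=0, fast++
slow=0 fast=3: a[fast]=0, fast++
slow=0 fast=4: a[fast]=8≠0 swap→a[0]=8, slow++,fast++
slow=1 fast=5: a[fast]=6≠0 swap→a[1]=6, slow++,fast++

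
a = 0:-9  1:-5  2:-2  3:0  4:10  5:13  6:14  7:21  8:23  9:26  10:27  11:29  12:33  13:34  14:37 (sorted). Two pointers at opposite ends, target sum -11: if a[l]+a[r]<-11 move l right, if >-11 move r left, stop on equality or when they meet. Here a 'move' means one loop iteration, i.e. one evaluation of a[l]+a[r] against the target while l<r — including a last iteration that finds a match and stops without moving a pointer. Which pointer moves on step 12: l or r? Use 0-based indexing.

r

l=0 r=14: -9+37=28 >-11, r--
l=0 r=13: -9+34=25 >-11, r--
l=0 r=12: -9+33=24 >-11, r--
l=0 r=11: -9+29=20 >-11, r--
l=0 r=10: -9+27=18 >-11, r--
l=0 r=9: -9+26=17 >-11, r--
l=0 r=8: -9+23=14 >-11, r--
l=0 r=7: -9+21=12 >-11, r--
l=0 r=6: -9+14=5 >-11, r--
l=0 r=5: -9+13=4 >-11, r--
l=0 r=4: -9+10=1 >-11, r--
l=0 r=3: -9+0=-9 >-11, r--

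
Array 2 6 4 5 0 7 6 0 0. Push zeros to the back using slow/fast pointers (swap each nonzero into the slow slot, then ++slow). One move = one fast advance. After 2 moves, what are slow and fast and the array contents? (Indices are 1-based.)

slow=3, fast=3, a=[2, 6, 4, 5, 0, 7, 6, 0, 0]

slow=1 fast=1: a[fast]=2≠0 swap→a[1]=2, slow++,fast++
slow=2 fast=2: a[fast]=6≠0 swap→a[2]=6, slow++,fast++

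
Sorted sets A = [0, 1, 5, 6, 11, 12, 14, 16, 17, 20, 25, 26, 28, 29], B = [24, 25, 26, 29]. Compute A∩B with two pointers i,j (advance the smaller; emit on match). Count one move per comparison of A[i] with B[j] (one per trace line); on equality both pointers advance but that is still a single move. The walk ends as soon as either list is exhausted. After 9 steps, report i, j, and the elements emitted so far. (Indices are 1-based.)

i=1 j=1: 0<24, i++
i=2 j=1: 1<24, i++
i=3 j=1: 5<24, i++
i=4 j=1: 6<24, i++
i=5 j=1: 11<24, i++
i=6 j=1: 12<24, i++
i=7 j=1: 14<24, i++
i=8 j=1: 16<24, i++
i=9 j=1: 17<24, i++

i=10, j=1, emitted=[]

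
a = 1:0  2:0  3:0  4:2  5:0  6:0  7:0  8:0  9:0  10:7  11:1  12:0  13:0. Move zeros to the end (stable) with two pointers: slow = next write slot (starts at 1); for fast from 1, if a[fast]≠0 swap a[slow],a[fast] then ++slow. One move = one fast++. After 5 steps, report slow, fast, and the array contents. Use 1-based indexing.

(s=1,f=1) a[fast]=0 → fast++
(s=1,f=2) a[fast]=0 → fast++
(s=1,f=3) a[fast]=0 → fast++
(s=1,f=4) a[fast]=2≠0 swap→a[1]=2 → slow++,fast++
(s=2,f=5) a[fast]=0 → fast++

slow=2, fast=6, a=[2, 0, 0, 0, 0, 0, 0, 0, 0, 7, 1, 0, 0]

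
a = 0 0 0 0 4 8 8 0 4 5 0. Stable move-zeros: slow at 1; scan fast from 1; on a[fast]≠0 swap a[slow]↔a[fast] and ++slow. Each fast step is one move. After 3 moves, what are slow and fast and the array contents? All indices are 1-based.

(s=1,f=1) a[fast]=0 → fast++
(s=1,f=2) a[fast]=0 → fast++
(s=1,f=3) a[fast]=0 → fast++

slow=1, fast=4, a=[0, 0, 0, 0, 4, 8, 8, 0, 4, 5, 0]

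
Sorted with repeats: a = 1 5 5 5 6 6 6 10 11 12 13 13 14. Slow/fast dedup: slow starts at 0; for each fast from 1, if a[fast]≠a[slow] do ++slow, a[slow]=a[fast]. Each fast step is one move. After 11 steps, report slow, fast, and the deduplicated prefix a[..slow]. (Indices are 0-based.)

slow=6, fast=12, prefix=[1, 5, 6, 10, 11, 12, 13]

(s=0,f=1) a[fast]=5≠a[slow]=1 write a[1]=5 → slow++,fast++
(s=1,f=2) a[fast]=5=a[slow] dup → fast++
(s=1,f=3) a[fast]=5=a[slow] dup → fast++
(s=1,f=4) a[fast]=6≠a[slow]=5 write a[2]=6 → slow++,fast++
(s=2,f=5) a[fast]=6=a[slow] dup → fast++
(s=2,f=6) a[fast]=6=a[slow] dup → fast++
(s=2,f=7) a[fast]=10≠a[slow]=6 write a[3]=10 → slow++,fast++
(s=3,f=8) a[fast]=11≠a[slow]=10 write a[4]=11 → slow++,fast++
(s=4,f=9) a[fast]=12≠a[slow]=11 write a[5]=12 → slow++,fast++
(s=5,f=10) a[fast]=13≠a[slow]=12 write a[6]=13 → slow++,fast++
(s=6,f=11) a[fast]=13=a[slow] dup → fast++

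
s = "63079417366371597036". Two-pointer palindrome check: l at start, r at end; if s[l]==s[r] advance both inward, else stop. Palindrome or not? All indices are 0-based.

not a palindrome (mismatch at 5,14)

l=0 r=19: '6'=='6', l++,r--
l=1 r=18: '3'=='3', l++,r--
l=2 r=17: '0'=='0', l++,r--
l=3 r=16: '7'=='7', l++,r--
l=4 r=15: '9'=='9', l++,r--
l=5 r=14: '4'!='5', stop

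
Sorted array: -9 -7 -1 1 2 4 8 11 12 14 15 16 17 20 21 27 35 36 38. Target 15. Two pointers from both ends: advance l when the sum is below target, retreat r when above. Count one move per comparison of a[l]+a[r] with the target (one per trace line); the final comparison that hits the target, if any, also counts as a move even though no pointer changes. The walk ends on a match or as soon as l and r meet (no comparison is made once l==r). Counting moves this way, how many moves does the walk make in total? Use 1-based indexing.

10 moves

l=1 r=19: -9+38=29 >15, r--
l=1 r=18: -9+36=27 >15, r--
l=1 r=17: -9+35=26 >15, r--
l=1 r=16: -9+27=18 >15, r--
l=1 r=15: -9+21=12 <15, l++
l=2 r=15: -7+21=14 <15, l++
l=3 r=15: -1+21=20 >15, r--
l=3 r=14: -1+20=19 >15, r--
l=3 r=13: -1+17=16 >15, r--
l=3 r=12: -1+16=15, found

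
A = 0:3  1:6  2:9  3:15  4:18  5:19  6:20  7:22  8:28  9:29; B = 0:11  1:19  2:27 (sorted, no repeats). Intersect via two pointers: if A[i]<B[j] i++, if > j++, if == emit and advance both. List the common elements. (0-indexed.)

[i=0,j=0] 3<11 → i++
[i=1,j=0] 6<11 → i++
[i=2,j=0] 9<11 → i++
[i=3,j=0] 15>11 → j++
[i=3,j=1] 15<19 → i++
[i=4,j=1] 18<19 → i++
[i=5,j=1] 19==19 emit → i++,j++
[i=6,j=2] 20<27 → i++
[i=7,j=2] 22<27 → i++
[i=8,j=2] 28>27 → j++

intersection = [19]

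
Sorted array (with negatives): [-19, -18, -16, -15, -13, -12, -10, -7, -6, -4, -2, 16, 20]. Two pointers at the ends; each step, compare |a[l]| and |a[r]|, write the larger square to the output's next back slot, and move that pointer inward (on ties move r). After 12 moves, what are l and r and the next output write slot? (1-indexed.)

l=11, r=11, next write slot=1

[1,13] |-19|<=|20| out[13]=400 → r--
[1,12] |-19|>|16| out[12]=361 → l++
[2,12] |-18|>|16| out[11]=324 → l++
[3,12] |-16|<=|16| out[10]=256 → r--
[3,11] |-16|>|-2| out[9]=256 → l++
[4,11] |-15|>|-2| out[8]=225 → l++
[5,11] |-13|>|-2| out[7]=169 → l++
[6,11] |-12|>|-2| out[6]=144 → l++
[7,11] |-10|>|-2| out[5]=100 → l++
[8,11] |-7|>|-2| out[4]=49 → l++
[9,11] |-6|>|-2| out[3]=36 → l++
[10,11] |-4|>|-2| out[2]=16 → l++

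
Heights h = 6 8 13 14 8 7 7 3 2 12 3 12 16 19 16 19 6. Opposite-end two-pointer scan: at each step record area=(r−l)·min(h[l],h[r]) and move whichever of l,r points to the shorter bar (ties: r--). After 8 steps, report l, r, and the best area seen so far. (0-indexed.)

[0,16] min(6,6)*16=96 best=96 * → r--
[0,15] min(6,19)*15=90 best=96 → l++
[1,15] min(8,19)*14=112 best=112 * → l++
[2,15] min(13,19)*13=169 best=169 * → l++
[3,15] min(14,19)*12=168 best=169 → l++
[4,15] min(8,19)*11=88 best=169 → l++
[5,15] min(7,19)*10=70 best=169 → l++
[6,15] min(7,19)*9=63 best=169 → l++

l=7, r=15, best area=169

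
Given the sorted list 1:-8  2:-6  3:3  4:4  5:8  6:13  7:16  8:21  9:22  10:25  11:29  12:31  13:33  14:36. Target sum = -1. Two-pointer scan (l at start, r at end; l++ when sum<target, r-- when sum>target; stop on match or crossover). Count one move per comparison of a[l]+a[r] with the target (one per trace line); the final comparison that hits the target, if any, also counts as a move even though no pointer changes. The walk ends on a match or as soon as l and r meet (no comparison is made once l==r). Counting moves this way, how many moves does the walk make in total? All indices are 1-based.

l=1 r=14: -8+36=28 >-1, r--
l=1 r=13: -8+33=25 >-1, r--
l=1 r=12: -8+31=23 >-1, r--
l=1 r=11: -8+29=21 >-1, r--
l=1 r=10: -8+25=17 >-1, r--
l=1 r=9: -8+22=14 >-1, r--
l=1 r=8: -8+21=13 >-1, r--
l=1 r=7: -8+16=8 >-1, r--
l=1 r=6: -8+13=5 >-1, r--
l=1 r=5: -8+8=0 >-1, r--
l=1 r=4: -8+4=-4 <-1, l++
l=2 r=4: -6+4=-2 <-1, l++
l=3 r=4: 3+4=7 >-1, r--

13 moves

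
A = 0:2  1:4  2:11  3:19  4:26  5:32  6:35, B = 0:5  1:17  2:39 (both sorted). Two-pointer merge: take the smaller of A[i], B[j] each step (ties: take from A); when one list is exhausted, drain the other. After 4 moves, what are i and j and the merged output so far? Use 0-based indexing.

[i=0,j=0] A[i]=2<=B[j]=5 take 2 → i++
[i=1,j=0] A[i]=4<=B[j]=5 take 4 → i++
[i=2,j=0] A[i]=11>B[j]=5 take 5 → j++
[i=2,j=1] A[i]=11<=B[j]=17 take 11 → i++

i=3, j=1, merged so far=[2, 4, 5, 11]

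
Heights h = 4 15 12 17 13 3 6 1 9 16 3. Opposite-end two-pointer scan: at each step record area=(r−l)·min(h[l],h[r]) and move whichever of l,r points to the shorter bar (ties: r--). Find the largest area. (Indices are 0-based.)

max area = 120

l=0 r=10: min(4,3)*10=30 best=30 *, r--
l=0 r=9: min(4,16)*9=36 best=36 *, l++
l=1 r=9: min(15,16)*8=120 best=120 *, l++
l=2 r=9: min(12,16)*7=84 best=120, l++
l=3 r=9: min(17,16)*6=96 best=120, r--
l=3 r=8: min(17,9)*5=45 best=120, r--
l=3 r=7: min(17,1)*4=4 best=120, r--
l=3 r=6: min(17,6)*3=18 best=120, r--
l=3 r=5: min(17,3)*2=6 best=120, r--
l=3 r=4: min(17,13)*1=13 best=120, r--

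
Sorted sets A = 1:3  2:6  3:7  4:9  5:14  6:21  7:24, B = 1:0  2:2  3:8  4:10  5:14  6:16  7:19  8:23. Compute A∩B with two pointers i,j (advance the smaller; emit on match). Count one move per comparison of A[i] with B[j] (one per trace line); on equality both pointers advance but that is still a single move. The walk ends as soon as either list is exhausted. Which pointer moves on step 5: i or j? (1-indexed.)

i=1 j=1: 3>0, j++
i=1 j=2: 3>2, j++
i=1 j=3: 3<8, i++
i=2 j=3: 6<8, i++
i=3 j=3: 7<8, i++

i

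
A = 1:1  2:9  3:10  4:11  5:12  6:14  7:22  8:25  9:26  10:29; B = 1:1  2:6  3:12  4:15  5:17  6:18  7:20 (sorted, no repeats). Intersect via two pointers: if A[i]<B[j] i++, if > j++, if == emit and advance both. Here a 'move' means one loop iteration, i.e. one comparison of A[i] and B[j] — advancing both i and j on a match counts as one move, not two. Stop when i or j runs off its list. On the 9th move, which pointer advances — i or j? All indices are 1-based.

j

i=1 j=1: 1==1 emit, i++,j++
i=2 j=2: 9>6, j++
i=2 j=3: 9<12, i++
i=3 j=3: 10<12, i++
i=4 j=3: 11<12, i++
i=5 j=3: 12==12 emit, i++,j++
i=6 j=4: 14<15, i++
i=7 j=4: 22>15, j++
i=7 j=5: 22>17, j++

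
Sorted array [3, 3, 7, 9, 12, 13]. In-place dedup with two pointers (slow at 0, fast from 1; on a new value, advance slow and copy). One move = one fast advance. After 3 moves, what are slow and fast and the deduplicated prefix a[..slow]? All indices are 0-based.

slow=2, fast=4, prefix=[3, 7, 9]

(s=0,f=1) a[fast]=3=a[slow] dup → fast++
(s=0,f=2) a[fast]=7≠a[slow]=3 write a[1]=7 → slow++,fast++
(s=1,f=3) a[fast]=9≠a[slow]=7 write a[2]=9 → slow++,fast++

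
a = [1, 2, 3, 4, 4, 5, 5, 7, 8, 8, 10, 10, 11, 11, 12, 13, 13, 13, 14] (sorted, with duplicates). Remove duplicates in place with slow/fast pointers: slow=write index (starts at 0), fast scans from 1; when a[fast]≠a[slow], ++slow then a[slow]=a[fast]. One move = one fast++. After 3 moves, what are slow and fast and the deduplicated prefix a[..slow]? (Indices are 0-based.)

slow=3, fast=4, prefix=[1, 2, 3, 4]

slow=0 fast=1: a[fast]=2≠a[slow]=1 write a[1]=2, slow++,fast++
slow=1 fast=2: a[fast]=3≠a[slow]=2 write a[2]=3, slow++,fast++
slow=2 fast=3: a[fast]=4≠a[slow]=3 write a[3]=4, slow++,fast++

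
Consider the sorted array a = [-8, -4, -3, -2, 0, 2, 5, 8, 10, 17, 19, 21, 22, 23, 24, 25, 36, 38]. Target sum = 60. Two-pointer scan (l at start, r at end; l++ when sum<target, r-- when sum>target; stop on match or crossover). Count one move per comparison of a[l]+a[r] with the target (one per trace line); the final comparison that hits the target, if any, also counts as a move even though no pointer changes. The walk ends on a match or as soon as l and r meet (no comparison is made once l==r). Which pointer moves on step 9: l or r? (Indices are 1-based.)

[1,18] -8+38=30 <60 → l++
[2,18] -4+38=34 <60 → l++
[3,18] -3+38=35 <60 → l++
[4,18] -2+38=36 <60 → l++
[5,18] 0+38=38 <60 → l++
[6,18] 2+38=40 <60 → l++
[7,18] 5+38=43 <60 → l++
[8,18] 8+38=46 <60 → l++
[9,18] 10+38=48 <60 → l++

l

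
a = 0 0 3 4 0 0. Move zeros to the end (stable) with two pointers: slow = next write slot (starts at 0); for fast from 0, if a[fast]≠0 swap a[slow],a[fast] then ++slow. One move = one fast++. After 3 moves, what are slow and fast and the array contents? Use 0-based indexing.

slow=0 fast=0: a[fast]=0, fast++
slow=0 fast=1: a[fast]=0, fast++
slow=0 fast=2: a[fast]=3≠0 swap→a[0]=3, slow++,fast++

slow=1, fast=3, a=[3, 0, 0, 4, 0, 0]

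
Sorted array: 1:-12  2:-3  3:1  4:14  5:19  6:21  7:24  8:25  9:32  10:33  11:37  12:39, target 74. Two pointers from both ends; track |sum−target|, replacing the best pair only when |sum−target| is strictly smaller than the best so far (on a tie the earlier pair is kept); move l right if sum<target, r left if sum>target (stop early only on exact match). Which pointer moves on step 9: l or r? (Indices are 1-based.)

l=1 r=12: -12+39=27 d=47 *, l++
l=2 r=12: -3+39=36 d=38 *, l++
l=3 r=12: 1+39=40 d=34 *, l++
l=4 r=12: 14+39=53 d=21 *, l++
l=5 r=12: 19+39=58 d=16 *, l++
l=6 r=12: 21+39=60 d=14 *, l++
l=7 r=12: 24+39=63 d=11 *, l++
l=8 r=12: 25+39=64 d=10 *, l++
l=9 r=12: 32+39=71 d=3 *, l++

l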